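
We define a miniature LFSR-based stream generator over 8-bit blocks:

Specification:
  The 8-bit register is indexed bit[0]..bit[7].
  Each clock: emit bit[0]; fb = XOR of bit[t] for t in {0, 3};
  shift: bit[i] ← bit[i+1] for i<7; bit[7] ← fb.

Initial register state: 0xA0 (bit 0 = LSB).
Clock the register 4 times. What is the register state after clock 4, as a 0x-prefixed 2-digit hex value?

0x4A

reg_0 = 0xA0
clock 1: out=0, reg = 0x50
clock 2: out=0, reg = 0x28
clock 3: out=0, reg = 0x94
clock 4: out=0, reg = 0x4A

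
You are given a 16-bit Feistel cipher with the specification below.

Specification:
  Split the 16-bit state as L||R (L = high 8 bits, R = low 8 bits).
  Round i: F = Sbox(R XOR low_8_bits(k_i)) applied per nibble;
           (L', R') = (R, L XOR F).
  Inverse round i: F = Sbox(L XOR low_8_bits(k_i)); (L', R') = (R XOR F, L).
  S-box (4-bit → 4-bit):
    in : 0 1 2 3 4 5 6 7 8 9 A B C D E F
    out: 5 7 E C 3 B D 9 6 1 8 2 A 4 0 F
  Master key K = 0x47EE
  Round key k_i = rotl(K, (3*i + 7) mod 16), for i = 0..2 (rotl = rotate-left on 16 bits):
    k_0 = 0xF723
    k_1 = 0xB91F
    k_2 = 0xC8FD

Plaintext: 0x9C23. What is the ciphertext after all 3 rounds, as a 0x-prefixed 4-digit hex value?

s_0 = plaintext = 0x9C23
s_1 = Round(s_0, k_0) = 0x23C9
s_2 = Round(s_1, k_1) = 0xC96E
s_3 = Round(s_2, k_2) = 0x6ED5

0x6ED5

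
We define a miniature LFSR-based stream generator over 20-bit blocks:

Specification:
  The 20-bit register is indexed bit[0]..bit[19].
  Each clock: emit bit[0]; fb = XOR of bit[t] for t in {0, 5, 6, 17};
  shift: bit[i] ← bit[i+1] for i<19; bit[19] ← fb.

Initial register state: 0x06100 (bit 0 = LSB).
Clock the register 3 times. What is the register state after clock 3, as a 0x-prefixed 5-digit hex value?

reg_0 = 0x06100
clock 1: out=0, reg = 0x03080
clock 2: out=0, reg = 0x01840
clock 3: out=0, reg = 0x80C20

0x80C20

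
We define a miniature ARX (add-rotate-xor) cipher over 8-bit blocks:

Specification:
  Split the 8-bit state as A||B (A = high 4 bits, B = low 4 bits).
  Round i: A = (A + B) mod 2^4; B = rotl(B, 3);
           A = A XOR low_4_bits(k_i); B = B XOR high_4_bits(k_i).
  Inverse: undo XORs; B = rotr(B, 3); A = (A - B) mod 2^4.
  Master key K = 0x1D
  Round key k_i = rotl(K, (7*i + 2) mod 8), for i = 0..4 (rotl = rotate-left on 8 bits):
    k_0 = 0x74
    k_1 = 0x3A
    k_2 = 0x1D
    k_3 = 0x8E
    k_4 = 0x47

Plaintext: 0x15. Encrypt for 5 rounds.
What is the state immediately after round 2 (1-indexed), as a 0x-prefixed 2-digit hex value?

s_0 = plaintext = 0x15
s_1 = Round(s_0, k_0) = 0x2D
s_2 = Round(s_1, k_1) = 0x5D
s_3 = Round(s_2, k_2) = 0xFF
s_4 = Round(s_3, k_3) = 0x07
s_5 = Round(s_4, k_4) = 0x0F

0x5D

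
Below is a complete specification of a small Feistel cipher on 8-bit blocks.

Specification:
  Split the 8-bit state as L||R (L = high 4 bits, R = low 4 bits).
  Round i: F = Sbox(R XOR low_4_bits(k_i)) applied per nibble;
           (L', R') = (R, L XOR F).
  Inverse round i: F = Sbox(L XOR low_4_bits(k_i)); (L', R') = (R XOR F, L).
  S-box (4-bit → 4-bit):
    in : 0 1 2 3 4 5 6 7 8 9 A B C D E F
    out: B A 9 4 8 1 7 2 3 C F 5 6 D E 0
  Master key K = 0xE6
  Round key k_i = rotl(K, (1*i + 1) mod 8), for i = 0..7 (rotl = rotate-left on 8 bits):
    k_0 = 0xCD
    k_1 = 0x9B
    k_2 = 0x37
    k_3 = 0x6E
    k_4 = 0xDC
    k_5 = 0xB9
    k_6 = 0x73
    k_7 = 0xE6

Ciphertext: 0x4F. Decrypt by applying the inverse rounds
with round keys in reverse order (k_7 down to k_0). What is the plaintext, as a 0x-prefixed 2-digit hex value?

0x5F

s_0 = ciphertext = 0x4F
s_1 = InvRound(s_0, k_7) = 0x64
s_2 = InvRound(s_1, k_6) = 0x56
s_3 = InvRound(s_2, k_5) = 0x05
s_4 = InvRound(s_3, k_4) = 0x30
s_5 = InvRound(s_4, k_3) = 0xD3
s_6 = InvRound(s_5, k_2) = 0xCD
s_7 = InvRound(s_6, k_1) = 0xFC
s_8 = InvRound(s_7, k_0) = 0x5F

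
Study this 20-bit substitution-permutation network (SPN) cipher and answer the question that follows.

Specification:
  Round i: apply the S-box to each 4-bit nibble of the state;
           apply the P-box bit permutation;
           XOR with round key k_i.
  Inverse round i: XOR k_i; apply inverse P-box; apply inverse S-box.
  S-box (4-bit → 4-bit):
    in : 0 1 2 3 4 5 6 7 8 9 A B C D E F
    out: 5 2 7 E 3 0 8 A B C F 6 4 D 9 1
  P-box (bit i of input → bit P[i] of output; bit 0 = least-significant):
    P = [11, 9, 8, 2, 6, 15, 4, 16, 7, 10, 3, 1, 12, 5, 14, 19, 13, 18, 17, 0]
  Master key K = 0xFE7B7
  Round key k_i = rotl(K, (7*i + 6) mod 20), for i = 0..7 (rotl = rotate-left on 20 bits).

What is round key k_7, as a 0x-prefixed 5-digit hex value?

K = 0xFE7B7
k_0 = rotl(K, (7*0+6) mod 20) = rotl(K, 6) = 0x9EDFF
k_1 = rotl(K, (7*1+6) mod 20) = rotl(K, 13) = 0x6FFCF
k_2 = rotl(K, (7*2+6) mod 20) = rotl(K, 0) = 0xFE7B7
k_3 = rotl(K, (7*3+6) mod 20) = rotl(K, 7) = 0x3DBFF
k_4 = rotl(K, (7*4+6) mod 20) = rotl(K, 14) = 0xDFF9E
k_5 = rotl(K, (7*5+6) mod 20) = rotl(K, 1) = 0xFCF6F
k_6 = rotl(K, (7*6+6) mod 20) = rotl(K, 8) = 0x7B7FE
k_7 = rotl(K, (7*7+6) mod 20) = rotl(K, 15) = 0xBFF3D

0xBFF3D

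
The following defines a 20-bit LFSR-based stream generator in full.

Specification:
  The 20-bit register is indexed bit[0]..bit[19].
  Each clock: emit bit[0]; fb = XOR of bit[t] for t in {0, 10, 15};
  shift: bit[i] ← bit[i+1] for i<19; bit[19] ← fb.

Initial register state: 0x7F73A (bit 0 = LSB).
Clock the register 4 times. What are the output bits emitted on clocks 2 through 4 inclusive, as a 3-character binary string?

reg_0 = 0x7F73A
clock 1: out=0, reg = 0x3FB9D
clock 2: out=1, reg = 0x1FDCE
clock 3: out=0, reg = 0x0FEE7
clock 4: out=1, reg = 0x87F73

101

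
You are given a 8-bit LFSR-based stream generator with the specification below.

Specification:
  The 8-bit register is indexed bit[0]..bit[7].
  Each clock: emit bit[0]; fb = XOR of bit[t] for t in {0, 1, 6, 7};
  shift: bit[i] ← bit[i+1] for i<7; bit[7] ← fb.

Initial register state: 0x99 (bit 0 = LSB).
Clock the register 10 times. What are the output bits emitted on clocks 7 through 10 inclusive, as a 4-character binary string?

0101

reg_0 = 0x99
clock 1: out=1, reg = 0x4C
clock 2: out=0, reg = 0xA6
clock 3: out=0, reg = 0x53
clock 4: out=1, reg = 0xA9
clock 5: out=1, reg = 0x54
clock 6: out=0, reg = 0xAA
clock 7: out=0, reg = 0x55
clock 8: out=1, reg = 0x2A
clock 9: out=0, reg = 0x95
clock 10: out=1, reg = 0x4A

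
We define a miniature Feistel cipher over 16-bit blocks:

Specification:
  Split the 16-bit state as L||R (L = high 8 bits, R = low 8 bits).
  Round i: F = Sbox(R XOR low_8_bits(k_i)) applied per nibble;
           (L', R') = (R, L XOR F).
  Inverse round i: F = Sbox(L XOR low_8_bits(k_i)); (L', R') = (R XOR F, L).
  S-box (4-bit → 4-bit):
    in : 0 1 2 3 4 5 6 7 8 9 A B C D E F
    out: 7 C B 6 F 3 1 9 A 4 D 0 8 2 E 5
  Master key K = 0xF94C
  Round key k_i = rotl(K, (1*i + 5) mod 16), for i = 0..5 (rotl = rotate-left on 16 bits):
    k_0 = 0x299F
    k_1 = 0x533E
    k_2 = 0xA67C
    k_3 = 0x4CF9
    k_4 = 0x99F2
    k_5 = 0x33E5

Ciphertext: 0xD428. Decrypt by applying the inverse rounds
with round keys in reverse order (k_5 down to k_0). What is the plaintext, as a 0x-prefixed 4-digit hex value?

0x3204

s_0 = ciphertext = 0xD428
s_1 = InvRound(s_0, k_5) = 0x44D4
s_2 = InvRound(s_1, k_4) = 0xD544
s_3 = InvRound(s_2, k_3) = 0xFCD5
s_4 = InvRound(s_3, k_2) = 0x72FC
s_5 = InvRound(s_4, k_1) = 0x0472
s_6 = InvRound(s_5, k_0) = 0x3204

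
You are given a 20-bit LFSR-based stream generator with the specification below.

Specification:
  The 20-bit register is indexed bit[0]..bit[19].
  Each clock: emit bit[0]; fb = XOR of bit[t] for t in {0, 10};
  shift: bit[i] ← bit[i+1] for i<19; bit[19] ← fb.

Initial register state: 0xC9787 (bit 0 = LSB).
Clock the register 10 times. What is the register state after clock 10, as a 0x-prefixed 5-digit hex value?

reg_0 = 0xC9787
clock 1: out=1, reg = 0x64BC3
clock 2: out=1, reg = 0xB25E1
clock 3: out=1, reg = 0x592F0
clock 4: out=0, reg = 0x2C978
clock 5: out=0, reg = 0x164BC
clock 6: out=0, reg = 0x8B25E
clock 7: out=0, reg = 0x4592F
clock 8: out=1, reg = 0xA2C97
clock 9: out=1, reg = 0x5164B
clock 10: out=1, reg = 0x28B25

0x28B25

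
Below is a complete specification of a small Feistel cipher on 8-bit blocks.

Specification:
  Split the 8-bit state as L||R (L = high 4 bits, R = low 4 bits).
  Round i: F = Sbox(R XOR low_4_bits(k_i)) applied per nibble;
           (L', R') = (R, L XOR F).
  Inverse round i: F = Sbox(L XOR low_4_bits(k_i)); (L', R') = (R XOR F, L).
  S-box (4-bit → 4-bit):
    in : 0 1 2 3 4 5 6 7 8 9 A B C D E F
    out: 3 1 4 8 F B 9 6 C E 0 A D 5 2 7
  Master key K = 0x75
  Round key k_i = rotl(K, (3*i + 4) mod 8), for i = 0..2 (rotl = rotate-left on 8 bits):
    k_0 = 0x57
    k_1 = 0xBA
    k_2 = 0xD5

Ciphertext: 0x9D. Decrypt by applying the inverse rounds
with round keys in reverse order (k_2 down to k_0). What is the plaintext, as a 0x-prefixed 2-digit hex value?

s_0 = ciphertext = 0x9D
s_1 = InvRound(s_0, k_2) = 0x09
s_2 = InvRound(s_1, k_1) = 0x90
s_3 = InvRound(s_2, k_0) = 0x29

0x29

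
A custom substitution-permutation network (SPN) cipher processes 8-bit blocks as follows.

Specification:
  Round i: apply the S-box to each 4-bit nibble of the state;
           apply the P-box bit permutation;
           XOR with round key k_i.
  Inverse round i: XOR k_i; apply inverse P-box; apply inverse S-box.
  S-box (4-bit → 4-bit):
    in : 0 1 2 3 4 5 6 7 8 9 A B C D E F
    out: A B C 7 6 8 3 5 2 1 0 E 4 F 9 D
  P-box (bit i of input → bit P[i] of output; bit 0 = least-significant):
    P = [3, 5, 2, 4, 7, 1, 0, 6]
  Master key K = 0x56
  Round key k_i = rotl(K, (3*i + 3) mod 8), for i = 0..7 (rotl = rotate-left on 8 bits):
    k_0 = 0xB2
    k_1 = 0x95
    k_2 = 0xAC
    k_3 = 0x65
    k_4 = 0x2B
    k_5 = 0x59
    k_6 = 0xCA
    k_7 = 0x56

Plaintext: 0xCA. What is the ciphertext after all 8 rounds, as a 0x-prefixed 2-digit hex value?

0x02

s_0 = plaintext = 0xCA
s_1 = Round(s_0, k_0) = 0xB3
s_2 = Round(s_1, k_1) = 0xFA
s_3 = Round(s_2, k_2) = 0x6D
s_4 = Round(s_3, k_3) = 0xDB
s_5 = Round(s_4, k_4) = 0xDC
s_6 = Round(s_5, k_5) = 0x9E
s_7 = Round(s_6, k_6) = 0x52
s_8 = Round(s_7, k_7) = 0x02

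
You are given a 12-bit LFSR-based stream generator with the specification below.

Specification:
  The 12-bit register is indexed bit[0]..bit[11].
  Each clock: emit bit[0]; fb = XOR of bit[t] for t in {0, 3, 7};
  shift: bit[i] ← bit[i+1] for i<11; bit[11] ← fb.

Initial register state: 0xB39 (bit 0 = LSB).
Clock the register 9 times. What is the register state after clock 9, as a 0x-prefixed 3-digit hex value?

0xA45

reg_0 = 0xB39
clock 1: out=1, reg = 0x59C
clock 2: out=0, reg = 0x2CE
clock 3: out=0, reg = 0x167
clock 4: out=1, reg = 0x8B3
clock 5: out=1, reg = 0x459
clock 6: out=1, reg = 0x22C
clock 7: out=0, reg = 0x916
clock 8: out=0, reg = 0x48B
clock 9: out=1, reg = 0xA45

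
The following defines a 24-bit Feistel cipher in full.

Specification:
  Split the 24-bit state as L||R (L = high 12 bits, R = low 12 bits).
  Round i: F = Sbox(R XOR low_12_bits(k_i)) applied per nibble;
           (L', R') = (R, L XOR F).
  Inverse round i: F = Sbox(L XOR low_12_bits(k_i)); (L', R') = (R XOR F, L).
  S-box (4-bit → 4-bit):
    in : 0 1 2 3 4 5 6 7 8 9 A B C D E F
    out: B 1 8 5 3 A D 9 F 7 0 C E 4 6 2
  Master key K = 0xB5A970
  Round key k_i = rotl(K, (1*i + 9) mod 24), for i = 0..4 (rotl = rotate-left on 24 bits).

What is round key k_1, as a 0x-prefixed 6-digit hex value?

0xA5C2D6

K = 0xB5A970
k_0 = rotl(K, (1*0+9) mod 24) = rotl(K, 9) = 0x52E16B
k_1 = rotl(K, (1*1+9) mod 24) = rotl(K, 10) = 0xA5C2D6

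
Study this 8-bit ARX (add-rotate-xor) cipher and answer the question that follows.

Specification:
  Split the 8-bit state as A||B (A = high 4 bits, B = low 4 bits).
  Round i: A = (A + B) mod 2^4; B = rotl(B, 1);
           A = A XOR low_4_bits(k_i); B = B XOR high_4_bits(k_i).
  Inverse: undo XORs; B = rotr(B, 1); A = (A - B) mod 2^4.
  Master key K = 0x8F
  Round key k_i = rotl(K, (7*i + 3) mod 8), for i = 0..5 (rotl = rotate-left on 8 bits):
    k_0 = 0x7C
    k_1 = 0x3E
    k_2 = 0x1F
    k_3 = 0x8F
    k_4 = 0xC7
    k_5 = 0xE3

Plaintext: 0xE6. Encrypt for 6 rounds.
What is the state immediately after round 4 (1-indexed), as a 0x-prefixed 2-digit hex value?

0x8B

s_0 = plaintext = 0xE6
s_1 = Round(s_0, k_0) = 0x8B
s_2 = Round(s_1, k_1) = 0xD4
s_3 = Round(s_2, k_2) = 0xE9
s_4 = Round(s_3, k_3) = 0x8B
s_5 = Round(s_4, k_4) = 0x4B
s_6 = Round(s_5, k_5) = 0xC9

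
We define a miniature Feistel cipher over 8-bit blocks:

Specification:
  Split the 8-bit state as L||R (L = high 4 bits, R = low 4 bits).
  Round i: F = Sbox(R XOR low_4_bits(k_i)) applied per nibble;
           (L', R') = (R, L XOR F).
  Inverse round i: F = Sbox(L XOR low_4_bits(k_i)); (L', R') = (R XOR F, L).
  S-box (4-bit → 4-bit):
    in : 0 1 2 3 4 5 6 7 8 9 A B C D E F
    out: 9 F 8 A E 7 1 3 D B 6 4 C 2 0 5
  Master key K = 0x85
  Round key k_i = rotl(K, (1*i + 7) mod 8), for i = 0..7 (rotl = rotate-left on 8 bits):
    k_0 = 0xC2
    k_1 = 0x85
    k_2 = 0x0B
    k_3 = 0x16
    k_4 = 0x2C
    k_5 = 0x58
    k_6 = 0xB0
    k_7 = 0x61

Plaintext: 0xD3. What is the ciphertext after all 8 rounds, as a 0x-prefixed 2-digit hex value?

s_0 = plaintext = 0xD3
s_1 = Round(s_0, k_0) = 0x32
s_2 = Round(s_1, k_1) = 0x20
s_3 = Round(s_2, k_2) = 0x06
s_4 = Round(s_3, k_3) = 0x69
s_5 = Round(s_4, k_4) = 0x91
s_6 = Round(s_5, k_5) = 0x12
s_7 = Round(s_6, k_6) = 0x29
s_8 = Round(s_7, k_7) = 0x9F

0x9F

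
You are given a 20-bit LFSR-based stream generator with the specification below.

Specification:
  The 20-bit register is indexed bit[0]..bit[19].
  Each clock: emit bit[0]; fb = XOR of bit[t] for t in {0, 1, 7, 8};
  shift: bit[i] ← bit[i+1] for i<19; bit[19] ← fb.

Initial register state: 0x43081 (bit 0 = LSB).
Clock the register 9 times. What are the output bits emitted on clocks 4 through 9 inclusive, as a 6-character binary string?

reg_0 = 0x43081
clock 1: out=1, reg = 0x21840
clock 2: out=0, reg = 0x10C20
clock 3: out=0, reg = 0x08610
clock 4: out=0, reg = 0x04308
clock 5: out=0, reg = 0x82184
clock 6: out=0, reg = 0x410C2
clock 7: out=0, reg = 0x20861
clock 8: out=1, reg = 0x90430
clock 9: out=0, reg = 0x48218

000010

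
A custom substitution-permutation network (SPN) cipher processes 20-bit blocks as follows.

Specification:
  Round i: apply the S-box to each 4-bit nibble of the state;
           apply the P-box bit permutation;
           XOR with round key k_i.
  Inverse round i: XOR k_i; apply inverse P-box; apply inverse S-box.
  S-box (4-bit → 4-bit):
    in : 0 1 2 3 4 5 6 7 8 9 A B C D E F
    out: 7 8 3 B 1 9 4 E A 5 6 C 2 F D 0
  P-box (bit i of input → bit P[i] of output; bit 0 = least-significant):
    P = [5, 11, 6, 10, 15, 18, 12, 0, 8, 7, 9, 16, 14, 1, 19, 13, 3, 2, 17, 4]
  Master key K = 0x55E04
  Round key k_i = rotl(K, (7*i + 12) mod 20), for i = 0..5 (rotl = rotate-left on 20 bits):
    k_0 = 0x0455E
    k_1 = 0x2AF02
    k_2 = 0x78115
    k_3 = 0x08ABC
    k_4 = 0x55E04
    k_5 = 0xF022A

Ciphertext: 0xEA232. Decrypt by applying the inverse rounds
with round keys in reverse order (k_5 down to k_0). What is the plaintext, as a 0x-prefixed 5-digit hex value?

0x1D0F9

s_0 = ciphertext = 0xEA232
s_1 = InvRound(s_0, k_5) = 0x5114F
s_2 = InvRound(s_1, k_4) = 0x42917
s_3 = InvRound(s_2, k_3) = 0x48034
s_4 = InvRound(s_3, k_2) = 0x6F514
s_5 = InvRound(s_4, k_1) = 0x826AC
s_6 = InvRound(s_5, k_0) = 0x1D0F9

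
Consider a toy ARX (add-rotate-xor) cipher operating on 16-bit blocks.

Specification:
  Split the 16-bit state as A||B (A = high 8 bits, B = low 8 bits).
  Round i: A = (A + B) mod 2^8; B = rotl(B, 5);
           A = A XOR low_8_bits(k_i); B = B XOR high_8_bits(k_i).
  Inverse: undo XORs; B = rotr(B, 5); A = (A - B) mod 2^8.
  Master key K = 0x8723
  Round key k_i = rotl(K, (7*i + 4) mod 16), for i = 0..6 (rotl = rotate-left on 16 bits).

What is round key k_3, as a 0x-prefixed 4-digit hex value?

K = 0x8723
k_0 = rotl(K, (7*0+4) mod 16) = rotl(K, 4) = 0x7238
k_1 = rotl(K, (7*1+4) mod 16) = rotl(K, 11) = 0x1C39
k_2 = rotl(K, (7*2+4) mod 16) = rotl(K, 2) = 0x1C8E
k_3 = rotl(K, (7*3+4) mod 16) = rotl(K, 9) = 0x470E

0x470E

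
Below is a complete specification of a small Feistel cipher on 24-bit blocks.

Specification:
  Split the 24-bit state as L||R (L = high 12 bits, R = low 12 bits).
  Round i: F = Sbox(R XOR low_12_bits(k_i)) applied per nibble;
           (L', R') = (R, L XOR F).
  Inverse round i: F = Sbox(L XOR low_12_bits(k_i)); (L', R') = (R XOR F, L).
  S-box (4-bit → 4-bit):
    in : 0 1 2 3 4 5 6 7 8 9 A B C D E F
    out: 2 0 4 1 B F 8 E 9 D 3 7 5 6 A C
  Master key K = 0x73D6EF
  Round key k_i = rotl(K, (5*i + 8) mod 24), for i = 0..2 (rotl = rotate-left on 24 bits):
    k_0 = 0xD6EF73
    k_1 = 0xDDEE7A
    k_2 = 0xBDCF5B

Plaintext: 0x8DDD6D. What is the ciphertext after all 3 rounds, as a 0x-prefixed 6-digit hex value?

s_0 = plaintext = 0x8DDD6D
s_1 = Round(s_0, k_0) = 0xD6DCD7
s_2 = Round(s_1, k_1) = 0xCD795B
s_3 = Round(s_2, k_2) = 0x95B4F5

0x95B4F5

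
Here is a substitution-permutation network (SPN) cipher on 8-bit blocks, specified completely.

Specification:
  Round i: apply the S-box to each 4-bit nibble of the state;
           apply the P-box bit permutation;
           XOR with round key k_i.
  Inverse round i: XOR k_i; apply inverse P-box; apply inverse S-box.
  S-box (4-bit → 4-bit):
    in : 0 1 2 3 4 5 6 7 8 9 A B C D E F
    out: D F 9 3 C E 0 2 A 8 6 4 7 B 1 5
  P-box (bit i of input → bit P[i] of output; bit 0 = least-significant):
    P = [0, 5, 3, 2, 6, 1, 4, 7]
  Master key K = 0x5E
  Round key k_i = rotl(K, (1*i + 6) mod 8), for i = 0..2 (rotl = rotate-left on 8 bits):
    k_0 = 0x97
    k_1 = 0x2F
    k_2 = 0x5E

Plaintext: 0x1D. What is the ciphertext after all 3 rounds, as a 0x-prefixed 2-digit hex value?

s_0 = plaintext = 0x1D
s_1 = Round(s_0, k_0) = 0x60
s_2 = Round(s_1, k_1) = 0x22
s_3 = Round(s_2, k_2) = 0x9B

0x9B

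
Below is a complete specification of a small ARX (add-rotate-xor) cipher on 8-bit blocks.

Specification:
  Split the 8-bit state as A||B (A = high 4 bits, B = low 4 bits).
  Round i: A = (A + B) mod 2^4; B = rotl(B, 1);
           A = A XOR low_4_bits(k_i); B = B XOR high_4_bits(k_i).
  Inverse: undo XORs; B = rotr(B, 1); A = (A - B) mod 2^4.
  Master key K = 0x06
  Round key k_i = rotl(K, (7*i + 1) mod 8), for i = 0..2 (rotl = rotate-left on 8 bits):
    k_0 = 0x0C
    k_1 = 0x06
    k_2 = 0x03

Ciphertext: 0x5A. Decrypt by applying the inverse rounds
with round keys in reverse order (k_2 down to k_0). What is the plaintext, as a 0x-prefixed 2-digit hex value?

0xC5

s_0 = ciphertext = 0x5A
s_1 = InvRound(s_0, k_2) = 0x15
s_2 = InvRound(s_1, k_1) = 0xDA
s_3 = InvRound(s_2, k_0) = 0xC5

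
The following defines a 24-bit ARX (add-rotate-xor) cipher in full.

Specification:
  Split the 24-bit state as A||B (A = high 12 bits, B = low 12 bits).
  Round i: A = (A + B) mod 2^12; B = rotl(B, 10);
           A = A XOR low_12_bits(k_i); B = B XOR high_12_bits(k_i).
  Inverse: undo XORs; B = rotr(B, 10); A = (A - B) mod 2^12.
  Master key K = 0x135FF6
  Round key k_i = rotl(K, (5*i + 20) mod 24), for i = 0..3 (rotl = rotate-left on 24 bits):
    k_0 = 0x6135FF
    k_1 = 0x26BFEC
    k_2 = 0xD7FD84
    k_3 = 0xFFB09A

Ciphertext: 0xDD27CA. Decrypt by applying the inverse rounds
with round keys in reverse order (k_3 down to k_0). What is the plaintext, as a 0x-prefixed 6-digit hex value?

0x5B4089

s_0 = ciphertext = 0xDD27CA
s_1 = InvRound(s_0, k_3) = 0xC820C6
s_2 = InvRound(s_1, k_2) = 0xA1F6E7
s_3 = InvRound(s_2, k_1) = 0x3C2231
s_4 = InvRound(s_3, k_0) = 0x5B4089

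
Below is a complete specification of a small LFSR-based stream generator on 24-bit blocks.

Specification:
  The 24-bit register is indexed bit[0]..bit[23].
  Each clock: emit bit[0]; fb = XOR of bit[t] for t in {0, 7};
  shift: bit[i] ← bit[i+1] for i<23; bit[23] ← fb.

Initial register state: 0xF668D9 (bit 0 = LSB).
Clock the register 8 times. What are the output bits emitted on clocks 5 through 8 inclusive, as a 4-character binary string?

reg_0 = 0xF668D9
clock 1: out=1, reg = 0x7B346C
clock 2: out=0, reg = 0x3D9A36
clock 3: out=0, reg = 0x1ECD1B
clock 4: out=1, reg = 0x8F668D
clock 5: out=1, reg = 0x47B346
clock 6: out=0, reg = 0x23D9A3
clock 7: out=1, reg = 0x11ECD1
clock 8: out=1, reg = 0x08F668

1011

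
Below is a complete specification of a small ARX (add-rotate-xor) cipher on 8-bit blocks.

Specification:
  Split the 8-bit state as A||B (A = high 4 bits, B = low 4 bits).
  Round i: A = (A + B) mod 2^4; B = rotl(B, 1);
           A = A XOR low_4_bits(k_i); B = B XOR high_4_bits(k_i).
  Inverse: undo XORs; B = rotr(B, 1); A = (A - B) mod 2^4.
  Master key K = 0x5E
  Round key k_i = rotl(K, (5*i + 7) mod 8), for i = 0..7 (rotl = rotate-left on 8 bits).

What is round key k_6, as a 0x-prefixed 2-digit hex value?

K = 0x5E
k_0 = rotl(K, (5*0+7) mod 8) = rotl(K, 7) = 0x2F
k_1 = rotl(K, (5*1+7) mod 8) = rotl(K, 4) = 0xE5
k_2 = rotl(K, (5*2+7) mod 8) = rotl(K, 1) = 0xBC
k_3 = rotl(K, (5*3+7) mod 8) = rotl(K, 6) = 0x97
k_4 = rotl(K, (5*4+7) mod 8) = rotl(K, 3) = 0xF2
k_5 = rotl(K, (5*5+7) mod 8) = rotl(K, 0) = 0x5E
k_6 = rotl(K, (5*6+7) mod 8) = rotl(K, 5) = 0xCB

0xCB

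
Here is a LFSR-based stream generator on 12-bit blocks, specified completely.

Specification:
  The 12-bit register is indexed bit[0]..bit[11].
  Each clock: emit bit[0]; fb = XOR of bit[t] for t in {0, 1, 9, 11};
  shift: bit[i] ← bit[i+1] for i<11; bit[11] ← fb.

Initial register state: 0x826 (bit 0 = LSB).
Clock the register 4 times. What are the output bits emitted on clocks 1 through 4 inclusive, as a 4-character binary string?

reg_0 = 0x826
clock 1: out=0, reg = 0x413
clock 2: out=1, reg = 0x209
clock 3: out=1, reg = 0x104
clock 4: out=0, reg = 0x082

0110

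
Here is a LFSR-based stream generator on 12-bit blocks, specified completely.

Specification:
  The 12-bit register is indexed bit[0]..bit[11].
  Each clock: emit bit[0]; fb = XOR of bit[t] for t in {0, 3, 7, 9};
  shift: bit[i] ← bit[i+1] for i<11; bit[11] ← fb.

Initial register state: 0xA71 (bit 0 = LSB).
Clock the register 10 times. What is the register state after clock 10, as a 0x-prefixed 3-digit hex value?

0x07A

reg_0 = 0xA71
clock 1: out=1, reg = 0x538
clock 2: out=0, reg = 0xA9C
clock 3: out=0, reg = 0xD4E
clock 4: out=0, reg = 0xEA7
clock 5: out=1, reg = 0xF53
clock 6: out=1, reg = 0x7A9
clock 7: out=1, reg = 0x3D4
clock 8: out=0, reg = 0x1EA
clock 9: out=0, reg = 0x0F5
clock 10: out=1, reg = 0x07A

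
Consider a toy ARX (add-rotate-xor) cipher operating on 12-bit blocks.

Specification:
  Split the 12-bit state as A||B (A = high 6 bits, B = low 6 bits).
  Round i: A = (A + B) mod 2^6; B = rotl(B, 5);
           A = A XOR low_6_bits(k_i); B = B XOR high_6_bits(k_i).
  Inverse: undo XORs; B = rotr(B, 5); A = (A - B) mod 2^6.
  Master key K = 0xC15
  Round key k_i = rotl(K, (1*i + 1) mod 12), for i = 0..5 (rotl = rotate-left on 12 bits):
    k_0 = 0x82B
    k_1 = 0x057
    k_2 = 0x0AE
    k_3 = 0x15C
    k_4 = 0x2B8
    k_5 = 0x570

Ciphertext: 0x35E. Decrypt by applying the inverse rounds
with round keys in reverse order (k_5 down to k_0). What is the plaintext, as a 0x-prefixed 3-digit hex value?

s_0 = ciphertext = 0x35E
s_1 = InvRound(s_0, k_5) = 0x9D6
s_2 = InvRound(s_1, k_4) = 0x9F8
s_3 = InvRound(s_2, k_3) = 0x03B
s_4 = InvRound(s_3, k_2) = 0xEF3
s_5 = InvRound(s_4, k_1) = 0x1E5
s_6 = InvRound(s_5, k_0) = 0x88A

0x88A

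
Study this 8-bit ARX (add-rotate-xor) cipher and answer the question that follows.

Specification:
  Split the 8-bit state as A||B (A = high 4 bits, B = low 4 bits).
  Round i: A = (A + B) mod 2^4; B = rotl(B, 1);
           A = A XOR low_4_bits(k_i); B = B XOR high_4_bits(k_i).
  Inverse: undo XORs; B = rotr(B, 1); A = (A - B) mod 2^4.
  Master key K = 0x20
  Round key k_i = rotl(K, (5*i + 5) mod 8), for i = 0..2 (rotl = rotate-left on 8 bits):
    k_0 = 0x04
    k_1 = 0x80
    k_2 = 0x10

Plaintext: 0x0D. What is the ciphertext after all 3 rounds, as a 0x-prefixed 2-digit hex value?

s_0 = plaintext = 0x0D
s_1 = Round(s_0, k_0) = 0x9B
s_2 = Round(s_1, k_1) = 0x4F
s_3 = Round(s_2, k_2) = 0x3E

0x3E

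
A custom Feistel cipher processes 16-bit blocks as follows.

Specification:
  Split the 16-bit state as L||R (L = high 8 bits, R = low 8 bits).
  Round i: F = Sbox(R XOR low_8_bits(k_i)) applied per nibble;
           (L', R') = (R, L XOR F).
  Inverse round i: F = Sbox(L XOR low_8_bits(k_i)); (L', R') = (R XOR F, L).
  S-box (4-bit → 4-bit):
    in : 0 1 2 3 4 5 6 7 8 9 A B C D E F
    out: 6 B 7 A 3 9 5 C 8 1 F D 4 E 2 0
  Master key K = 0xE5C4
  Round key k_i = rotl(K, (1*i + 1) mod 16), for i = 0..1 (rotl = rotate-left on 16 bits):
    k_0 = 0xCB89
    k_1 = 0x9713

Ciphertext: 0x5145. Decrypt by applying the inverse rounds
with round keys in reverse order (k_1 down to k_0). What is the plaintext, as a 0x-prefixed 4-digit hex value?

s_0 = ciphertext = 0x5145
s_1 = InvRound(s_0, k_1) = 0x7251
s_2 = InvRound(s_1, k_0) = 0x5C72

0x5C72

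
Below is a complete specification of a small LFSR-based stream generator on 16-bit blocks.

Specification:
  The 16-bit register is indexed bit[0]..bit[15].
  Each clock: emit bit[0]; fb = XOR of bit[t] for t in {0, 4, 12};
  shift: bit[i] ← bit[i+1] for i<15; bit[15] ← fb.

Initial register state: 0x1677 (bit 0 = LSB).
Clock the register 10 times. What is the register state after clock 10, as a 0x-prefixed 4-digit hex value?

reg_0 = 0x1677
clock 1: out=1, reg = 0x8B3B
clock 2: out=1, reg = 0x459D
clock 3: out=1, reg = 0x22CE
clock 4: out=0, reg = 0x1167
clock 5: out=1, reg = 0x08B3
clock 6: out=1, reg = 0x0459
clock 7: out=1, reg = 0x022C
clock 8: out=0, reg = 0x0116
clock 9: out=0, reg = 0x808B
clock 10: out=1, reg = 0xC045

0xC045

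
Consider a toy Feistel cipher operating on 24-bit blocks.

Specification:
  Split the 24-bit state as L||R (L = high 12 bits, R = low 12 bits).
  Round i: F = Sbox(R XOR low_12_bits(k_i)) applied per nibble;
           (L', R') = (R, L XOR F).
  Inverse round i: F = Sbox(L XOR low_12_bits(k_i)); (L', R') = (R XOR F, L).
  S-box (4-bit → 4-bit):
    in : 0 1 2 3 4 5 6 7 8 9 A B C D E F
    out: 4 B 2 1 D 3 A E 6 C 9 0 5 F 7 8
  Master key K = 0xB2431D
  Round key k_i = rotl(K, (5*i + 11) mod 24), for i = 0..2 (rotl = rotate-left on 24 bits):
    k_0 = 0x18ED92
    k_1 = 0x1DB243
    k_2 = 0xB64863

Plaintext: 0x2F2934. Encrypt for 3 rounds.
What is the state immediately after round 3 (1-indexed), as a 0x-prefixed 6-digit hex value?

0x614886

s_0 = plaintext = 0x2F2934
s_1 = Round(s_0, k_0) = 0x934F68
s_2 = Round(s_1, k_1) = 0xF68614
s_3 = Round(s_2, k_2) = 0x614886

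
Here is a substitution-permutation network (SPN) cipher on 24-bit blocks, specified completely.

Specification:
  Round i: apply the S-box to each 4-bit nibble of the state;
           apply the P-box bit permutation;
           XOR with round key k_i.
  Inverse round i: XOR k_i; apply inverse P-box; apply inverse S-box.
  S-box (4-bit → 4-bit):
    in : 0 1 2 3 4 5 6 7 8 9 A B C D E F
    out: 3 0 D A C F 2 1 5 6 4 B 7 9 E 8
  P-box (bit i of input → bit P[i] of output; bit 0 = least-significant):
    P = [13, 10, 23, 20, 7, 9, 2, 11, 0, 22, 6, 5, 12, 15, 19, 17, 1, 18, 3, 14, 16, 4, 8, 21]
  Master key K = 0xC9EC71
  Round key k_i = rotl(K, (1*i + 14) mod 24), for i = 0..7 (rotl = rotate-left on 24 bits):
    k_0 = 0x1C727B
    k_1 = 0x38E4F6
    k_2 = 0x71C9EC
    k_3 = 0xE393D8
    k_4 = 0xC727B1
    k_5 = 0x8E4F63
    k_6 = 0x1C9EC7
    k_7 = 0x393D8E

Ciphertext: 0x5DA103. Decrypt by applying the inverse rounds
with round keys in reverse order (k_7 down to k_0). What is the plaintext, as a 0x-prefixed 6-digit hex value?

s_0 = ciphertext = 0x5DA103
s_1 = InvRound(s_0, k_7) = 0xF90026
s_2 = InvRound(s_1, k_6) = 0xD605B9
s_3 = InvRound(s_2, k_5) = 0x62A9BF
s_4 = InvRound(s_3, k_4) = 0xDC61E9
s_5 = InvRound(s_4, k_3) = 0xB35D6D
s_6 = InvRound(s_5, k_2) = 0x11B079
s_7 = InvRound(s_6, k_1) = 0xD28786
s_8 = InvRound(s_7, k_0) = 0x9E558C

0x9E558C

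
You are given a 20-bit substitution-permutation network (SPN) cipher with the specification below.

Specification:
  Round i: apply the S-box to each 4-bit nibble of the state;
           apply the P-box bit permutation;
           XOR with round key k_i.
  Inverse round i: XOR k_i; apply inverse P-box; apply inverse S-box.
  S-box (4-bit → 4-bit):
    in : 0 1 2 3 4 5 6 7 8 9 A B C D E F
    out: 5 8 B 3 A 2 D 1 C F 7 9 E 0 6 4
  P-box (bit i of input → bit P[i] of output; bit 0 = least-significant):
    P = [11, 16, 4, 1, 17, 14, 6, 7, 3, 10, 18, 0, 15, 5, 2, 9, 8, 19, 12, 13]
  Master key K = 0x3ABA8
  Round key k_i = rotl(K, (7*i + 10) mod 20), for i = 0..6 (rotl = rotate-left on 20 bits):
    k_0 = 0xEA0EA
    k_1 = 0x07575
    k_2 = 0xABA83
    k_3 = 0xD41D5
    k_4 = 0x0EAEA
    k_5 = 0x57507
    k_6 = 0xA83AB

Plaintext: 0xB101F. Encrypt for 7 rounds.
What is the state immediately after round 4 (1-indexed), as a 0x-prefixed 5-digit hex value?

0x57715

s_0 = plaintext = 0xB101F
s_1 = Round(s_0, k_0) = 0xA8372
s_2 = Round(s_1, k_1) = 0xB6A7B
s_3 = Round(s_2, k_2) = 0xC158D
s_4 = Round(s_3, k_3) = 0x57715
s_5 = Round(s_4, k_4) = 0x96A62
s_6 = Round(s_5, k_5) = 0xACAC9
s_7 = Round(s_6, k_6) = 0x7DC55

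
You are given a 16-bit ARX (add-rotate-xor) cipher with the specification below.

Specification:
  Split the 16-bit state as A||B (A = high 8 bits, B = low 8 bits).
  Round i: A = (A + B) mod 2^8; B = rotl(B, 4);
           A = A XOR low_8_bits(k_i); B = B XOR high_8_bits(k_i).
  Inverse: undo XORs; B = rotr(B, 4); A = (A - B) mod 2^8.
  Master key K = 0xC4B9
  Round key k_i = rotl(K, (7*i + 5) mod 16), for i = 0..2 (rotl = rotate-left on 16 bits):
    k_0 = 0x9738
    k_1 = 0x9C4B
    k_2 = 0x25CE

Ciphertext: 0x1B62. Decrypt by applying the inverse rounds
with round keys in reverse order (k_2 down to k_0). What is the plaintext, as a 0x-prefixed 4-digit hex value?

0x1391

s_0 = ciphertext = 0x1B62
s_1 = InvRound(s_0, k_2) = 0x6174
s_2 = InvRound(s_1, k_1) = 0x9C8E
s_3 = InvRound(s_2, k_0) = 0x1391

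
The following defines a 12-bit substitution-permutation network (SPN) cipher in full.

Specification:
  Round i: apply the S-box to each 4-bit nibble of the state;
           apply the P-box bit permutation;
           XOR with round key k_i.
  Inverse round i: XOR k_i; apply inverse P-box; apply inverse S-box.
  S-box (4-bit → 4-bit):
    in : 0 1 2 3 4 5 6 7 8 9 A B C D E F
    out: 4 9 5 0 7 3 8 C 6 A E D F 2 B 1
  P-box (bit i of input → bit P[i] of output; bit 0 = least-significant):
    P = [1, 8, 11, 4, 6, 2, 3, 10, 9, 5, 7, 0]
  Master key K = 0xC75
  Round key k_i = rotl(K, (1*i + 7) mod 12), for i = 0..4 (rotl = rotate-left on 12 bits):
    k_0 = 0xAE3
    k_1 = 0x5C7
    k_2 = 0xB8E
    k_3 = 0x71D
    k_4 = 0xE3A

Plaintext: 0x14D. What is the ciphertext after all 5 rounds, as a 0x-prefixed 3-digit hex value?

0x8D6

s_0 = plaintext = 0x14D
s_1 = Round(s_0, k_0) = 0x9AE
s_2 = Round(s_1, k_1) = 0x0F8
s_3 = Round(s_2, k_2) = 0x24E
s_4 = Round(s_3, k_3) = 0x4C3
s_5 = Round(s_4, k_4) = 0x8D6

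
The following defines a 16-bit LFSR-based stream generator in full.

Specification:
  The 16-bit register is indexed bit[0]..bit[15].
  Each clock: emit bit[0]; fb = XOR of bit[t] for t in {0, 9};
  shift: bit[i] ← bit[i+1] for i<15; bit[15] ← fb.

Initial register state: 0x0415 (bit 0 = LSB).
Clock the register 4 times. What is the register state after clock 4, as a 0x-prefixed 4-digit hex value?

0x7041

reg_0 = 0x0415
clock 1: out=1, reg = 0x820A
clock 2: out=0, reg = 0xC105
clock 3: out=1, reg = 0xE082
clock 4: out=0, reg = 0x7041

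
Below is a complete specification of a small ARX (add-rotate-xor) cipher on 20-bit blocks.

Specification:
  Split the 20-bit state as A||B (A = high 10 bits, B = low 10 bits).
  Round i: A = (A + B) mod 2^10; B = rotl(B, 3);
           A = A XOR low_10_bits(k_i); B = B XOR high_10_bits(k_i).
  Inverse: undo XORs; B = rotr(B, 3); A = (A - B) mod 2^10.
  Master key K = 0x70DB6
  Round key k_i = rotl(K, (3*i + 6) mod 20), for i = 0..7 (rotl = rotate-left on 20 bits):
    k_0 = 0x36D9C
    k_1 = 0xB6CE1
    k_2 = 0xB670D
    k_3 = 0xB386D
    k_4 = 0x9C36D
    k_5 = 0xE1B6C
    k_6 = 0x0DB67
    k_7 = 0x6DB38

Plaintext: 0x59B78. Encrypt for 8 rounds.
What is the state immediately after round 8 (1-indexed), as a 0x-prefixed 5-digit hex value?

0x02107

s_0 = plaintext = 0x59B78
s_1 = Round(s_0, k_0) = 0x50B1D
s_2 = Round(s_1, k_1) = 0x2FA35
s_3 = Round(s_2, k_2) = 0x7FB75
s_4 = Round(s_3, k_3) = 0x47960
s_5 = Round(s_4, k_4) = 0x44D72
s_6 = Round(s_5, k_5) = 0x7A414
s_7 = Round(s_6, k_6) = 0xA6896
s_8 = Round(s_7, k_7) = 0x02107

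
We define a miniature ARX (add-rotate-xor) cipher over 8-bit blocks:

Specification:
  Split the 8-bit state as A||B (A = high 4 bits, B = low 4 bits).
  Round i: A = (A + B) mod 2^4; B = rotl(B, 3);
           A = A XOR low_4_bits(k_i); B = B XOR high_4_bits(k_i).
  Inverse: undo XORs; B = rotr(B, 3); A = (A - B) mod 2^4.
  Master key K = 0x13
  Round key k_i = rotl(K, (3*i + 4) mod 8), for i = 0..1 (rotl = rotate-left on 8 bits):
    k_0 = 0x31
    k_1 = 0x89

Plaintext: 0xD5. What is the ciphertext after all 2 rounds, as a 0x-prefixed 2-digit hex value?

s_0 = plaintext = 0xD5
s_1 = Round(s_0, k_0) = 0x39
s_2 = Round(s_1, k_1) = 0x54

0x54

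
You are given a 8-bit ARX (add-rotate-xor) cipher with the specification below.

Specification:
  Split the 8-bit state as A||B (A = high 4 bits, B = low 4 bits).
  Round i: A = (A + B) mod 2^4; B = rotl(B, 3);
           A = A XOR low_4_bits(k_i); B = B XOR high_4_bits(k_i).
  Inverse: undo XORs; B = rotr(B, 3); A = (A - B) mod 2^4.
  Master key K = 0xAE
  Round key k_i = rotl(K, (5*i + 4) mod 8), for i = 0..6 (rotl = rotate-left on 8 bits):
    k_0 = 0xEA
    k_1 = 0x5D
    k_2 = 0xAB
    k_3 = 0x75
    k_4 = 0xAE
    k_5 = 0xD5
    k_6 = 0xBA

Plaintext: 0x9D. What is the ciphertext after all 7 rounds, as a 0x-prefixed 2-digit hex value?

0x61

s_0 = plaintext = 0x9D
s_1 = Round(s_0, k_0) = 0xC0
s_2 = Round(s_1, k_1) = 0x15
s_3 = Round(s_2, k_2) = 0xD0
s_4 = Round(s_3, k_3) = 0x87
s_5 = Round(s_4, k_4) = 0x11
s_6 = Round(s_5, k_5) = 0x75
s_7 = Round(s_6, k_6) = 0x61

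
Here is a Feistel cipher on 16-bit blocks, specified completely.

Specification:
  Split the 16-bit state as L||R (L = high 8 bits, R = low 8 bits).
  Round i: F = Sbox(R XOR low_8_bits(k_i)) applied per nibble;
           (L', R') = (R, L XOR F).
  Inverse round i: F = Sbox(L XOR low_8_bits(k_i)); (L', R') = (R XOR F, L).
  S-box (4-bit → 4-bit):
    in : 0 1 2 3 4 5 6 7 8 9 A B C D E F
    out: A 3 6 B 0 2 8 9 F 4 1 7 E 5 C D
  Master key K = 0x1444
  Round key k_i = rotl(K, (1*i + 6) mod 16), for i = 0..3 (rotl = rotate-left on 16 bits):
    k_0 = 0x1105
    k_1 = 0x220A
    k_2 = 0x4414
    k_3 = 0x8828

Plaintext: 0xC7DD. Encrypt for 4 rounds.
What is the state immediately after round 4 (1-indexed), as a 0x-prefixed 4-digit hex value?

s_0 = plaintext = 0xC7DD
s_1 = Round(s_0, k_0) = 0xDD98
s_2 = Round(s_1, k_1) = 0x989B
s_3 = Round(s_2, k_2) = 0x9B65
s_4 = Round(s_3, k_3) = 0x659E

0x659E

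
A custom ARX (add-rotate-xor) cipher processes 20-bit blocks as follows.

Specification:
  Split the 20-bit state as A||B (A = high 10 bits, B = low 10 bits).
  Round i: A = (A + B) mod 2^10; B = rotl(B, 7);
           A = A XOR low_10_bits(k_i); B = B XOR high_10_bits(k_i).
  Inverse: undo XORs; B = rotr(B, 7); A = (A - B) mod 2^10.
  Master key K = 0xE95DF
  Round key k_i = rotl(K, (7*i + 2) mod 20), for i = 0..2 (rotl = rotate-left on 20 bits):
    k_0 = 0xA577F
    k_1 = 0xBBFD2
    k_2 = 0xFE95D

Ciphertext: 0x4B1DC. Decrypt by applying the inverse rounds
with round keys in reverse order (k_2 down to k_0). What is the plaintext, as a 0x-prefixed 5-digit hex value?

0xC7E50

s_0 = ciphertext = 0x4B1DC
s_1 = InvRound(s_0, k_2) = 0xCF534
s_2 = InvRound(s_1, k_1) = 0x842DF
s_3 = InvRound(s_2, k_0) = 0xC7E50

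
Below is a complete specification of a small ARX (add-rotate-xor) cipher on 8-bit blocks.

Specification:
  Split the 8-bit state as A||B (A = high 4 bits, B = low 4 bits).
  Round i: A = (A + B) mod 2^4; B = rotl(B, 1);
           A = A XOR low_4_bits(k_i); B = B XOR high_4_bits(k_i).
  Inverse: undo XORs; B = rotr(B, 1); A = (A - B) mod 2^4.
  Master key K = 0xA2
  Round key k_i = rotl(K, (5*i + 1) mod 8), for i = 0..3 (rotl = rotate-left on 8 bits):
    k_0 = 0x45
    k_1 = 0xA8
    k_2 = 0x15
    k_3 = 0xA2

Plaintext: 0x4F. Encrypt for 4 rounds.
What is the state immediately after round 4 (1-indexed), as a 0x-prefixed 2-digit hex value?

s_0 = plaintext = 0x4F
s_1 = Round(s_0, k_0) = 0x6B
s_2 = Round(s_1, k_1) = 0x9D
s_3 = Round(s_2, k_2) = 0x3A
s_4 = Round(s_3, k_3) = 0xFF

0xFF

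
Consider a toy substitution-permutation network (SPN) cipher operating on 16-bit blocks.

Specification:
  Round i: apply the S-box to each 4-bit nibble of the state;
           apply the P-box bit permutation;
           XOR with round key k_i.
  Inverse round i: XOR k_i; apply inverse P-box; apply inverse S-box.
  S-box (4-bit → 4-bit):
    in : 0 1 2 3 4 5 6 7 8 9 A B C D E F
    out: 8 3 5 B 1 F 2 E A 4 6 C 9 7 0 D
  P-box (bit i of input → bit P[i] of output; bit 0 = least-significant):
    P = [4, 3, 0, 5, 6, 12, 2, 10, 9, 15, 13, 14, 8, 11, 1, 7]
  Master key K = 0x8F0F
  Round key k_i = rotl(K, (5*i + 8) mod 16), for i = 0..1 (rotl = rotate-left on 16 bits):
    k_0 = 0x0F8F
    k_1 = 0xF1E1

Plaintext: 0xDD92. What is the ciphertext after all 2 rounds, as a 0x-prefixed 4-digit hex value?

s_0 = plaintext = 0xDD92
s_1 = Round(s_0, k_0) = 0xA498
s_2 = Round(s_1, k_1) = 0xFBCF

0xFBCF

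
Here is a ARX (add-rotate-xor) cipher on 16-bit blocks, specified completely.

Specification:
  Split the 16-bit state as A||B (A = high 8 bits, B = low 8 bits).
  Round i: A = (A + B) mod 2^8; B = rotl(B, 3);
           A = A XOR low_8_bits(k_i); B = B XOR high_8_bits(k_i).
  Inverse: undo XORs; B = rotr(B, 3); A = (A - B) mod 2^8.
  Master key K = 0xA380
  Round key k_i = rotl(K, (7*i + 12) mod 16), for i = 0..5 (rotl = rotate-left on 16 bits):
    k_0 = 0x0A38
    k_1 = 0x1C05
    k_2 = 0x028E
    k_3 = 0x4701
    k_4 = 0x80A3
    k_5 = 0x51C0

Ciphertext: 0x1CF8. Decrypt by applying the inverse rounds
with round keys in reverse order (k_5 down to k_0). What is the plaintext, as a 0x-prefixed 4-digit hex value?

s_0 = ciphertext = 0x1CF8
s_1 = InvRound(s_0, k_5) = 0xA735
s_2 = InvRound(s_1, k_4) = 0x4EB6
s_3 = InvRound(s_2, k_3) = 0x113E
s_4 = InvRound(s_3, k_2) = 0x1887
s_5 = InvRound(s_4, k_1) = 0xAA73
s_6 = InvRound(s_5, k_0) = 0x632F

0x632F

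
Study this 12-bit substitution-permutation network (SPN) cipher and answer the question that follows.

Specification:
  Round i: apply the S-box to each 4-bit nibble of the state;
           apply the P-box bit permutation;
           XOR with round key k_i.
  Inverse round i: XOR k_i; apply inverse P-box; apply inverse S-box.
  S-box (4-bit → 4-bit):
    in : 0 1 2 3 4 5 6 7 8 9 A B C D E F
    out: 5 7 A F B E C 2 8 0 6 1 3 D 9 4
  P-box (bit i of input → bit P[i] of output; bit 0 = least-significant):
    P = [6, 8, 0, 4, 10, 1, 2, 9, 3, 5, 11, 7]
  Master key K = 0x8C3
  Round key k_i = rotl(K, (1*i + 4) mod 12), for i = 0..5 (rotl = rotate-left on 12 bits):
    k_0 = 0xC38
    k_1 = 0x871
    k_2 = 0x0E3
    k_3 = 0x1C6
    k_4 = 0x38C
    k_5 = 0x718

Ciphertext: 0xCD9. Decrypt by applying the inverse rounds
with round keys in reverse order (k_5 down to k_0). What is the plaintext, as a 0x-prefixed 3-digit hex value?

0x709

s_0 = ciphertext = 0xCD9
s_1 = InvRound(s_0, k_5) = 0x681
s_2 = InvRound(s_1, k_4) = 0xB0A
s_3 = InvRound(s_2, k_3) = 0xD6B
s_4 = InvRound(s_3, k_2) = 0xDB7
s_5 = InvRound(s_4, k_1) = 0x81C
s_6 = InvRound(s_5, k_0) = 0x709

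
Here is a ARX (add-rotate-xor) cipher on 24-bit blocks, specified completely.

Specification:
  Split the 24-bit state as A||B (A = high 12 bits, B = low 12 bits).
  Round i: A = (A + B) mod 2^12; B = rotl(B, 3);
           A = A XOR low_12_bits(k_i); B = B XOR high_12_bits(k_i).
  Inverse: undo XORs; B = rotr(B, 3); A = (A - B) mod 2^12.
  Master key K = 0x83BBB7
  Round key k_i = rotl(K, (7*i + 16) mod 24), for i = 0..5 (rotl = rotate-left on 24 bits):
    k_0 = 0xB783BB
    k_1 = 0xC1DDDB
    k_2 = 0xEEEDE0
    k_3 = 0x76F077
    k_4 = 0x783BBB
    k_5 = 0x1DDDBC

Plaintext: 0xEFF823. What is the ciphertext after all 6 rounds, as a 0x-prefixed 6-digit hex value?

s_0 = plaintext = 0xEFF823
s_1 = Round(s_0, k_0) = 0x499A64
s_2 = Round(s_1, k_1) = 0x326F38
s_3 = Round(s_2, k_2) = 0xFBE729
s_4 = Round(s_3, k_3) = 0x690E24
s_5 = Round(s_4, k_4) = 0xF0F6A4
s_6 = Round(s_5, k_5) = 0x80F4FE

0x80F4FE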